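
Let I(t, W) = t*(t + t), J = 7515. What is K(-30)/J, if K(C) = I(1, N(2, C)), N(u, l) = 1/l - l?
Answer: 2/7515 ≈ 0.00026613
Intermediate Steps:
I(t, W) = 2*t**2 (I(t, W) = t*(2*t) = 2*t**2)
K(C) = 2 (K(C) = 2*1**2 = 2*1 = 2)
K(-30)/J = 2/7515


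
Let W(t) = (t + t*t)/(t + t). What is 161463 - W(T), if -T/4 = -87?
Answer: 322577/2 ≈ 1.6129e+5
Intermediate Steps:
T = 348 (T = -4*(-87) = 348)
W(t) = (t + t²)/(2*t) (W(t) = (t + t²)/((2*t)) = (t + t²)*(1/(2*t)) = (t + t²)/(2*t))
161463 - W(T) = 161463 - (½ + (½)*348) = 161463 - (½ + 174) = 161463 - 1*349/2 = 161463 - 349/2 = 322577/2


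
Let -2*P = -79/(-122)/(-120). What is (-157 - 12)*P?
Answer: -13351/29280 ≈ -0.45598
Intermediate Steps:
P = 79/29280 (P = -(-79/(-122))/(2*(-120)) = -(-79*(-1/122))*(-1)/(2*120) = -79*(-1)/(244*120) = -½*(-79/14640) = 79/29280 ≈ 0.0026981)
(-157 - 12)*P = (-157 - 12)*(79/29280) = -169*79/29280 = -13351/29280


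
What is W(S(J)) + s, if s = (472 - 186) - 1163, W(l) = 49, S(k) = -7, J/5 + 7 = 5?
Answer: -828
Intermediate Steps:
J = -10 (J = -35 + 5*5 = -35 + 25 = -10)
s = -877 (s = 286 - 1163 = -877)
W(S(J)) + s = 49 - 877 = -828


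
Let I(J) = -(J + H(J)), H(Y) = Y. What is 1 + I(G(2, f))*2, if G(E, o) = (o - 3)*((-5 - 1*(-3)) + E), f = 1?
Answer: 1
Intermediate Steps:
G(E, o) = (-3 + o)*(-2 + E) (G(E, o) = (-3 + o)*((-5 + 3) + E) = (-3 + o)*(-2 + E))
I(J) = -2*J (I(J) = -(J + J) = -2*J)
1 + I(G(2, f))*2 = 1 - 2*(6 - 3*2 - 2*1 + 2*1)*2 = 1 - 2*(6 - 6 - 2 + 2)*2 = 1 - 2*0*2 = 1 + 0*2 = 1 + 0 = 1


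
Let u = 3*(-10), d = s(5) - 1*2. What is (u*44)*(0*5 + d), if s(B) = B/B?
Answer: 1320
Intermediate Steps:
s(B) = 1
d = -1 (d = 1 - 1*2 = 1 - 2 = -1)
u = -30
(u*44)*(0*5 + d) = (-30*44)*(0*5 - 1) = -1320*(0 - 1) = -1320*(-1) = 1320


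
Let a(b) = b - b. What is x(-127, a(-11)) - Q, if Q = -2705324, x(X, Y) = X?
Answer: 2705197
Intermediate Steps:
a(b) = 0
x(-127, a(-11)) - Q = -127 - 1*(-2705324) = -127 + 2705324 = 2705197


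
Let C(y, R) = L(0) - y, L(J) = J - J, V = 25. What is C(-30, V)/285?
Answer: 2/19 ≈ 0.10526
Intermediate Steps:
L(J) = 0
C(y, R) = -y (C(y, R) = 0 - y = -y)
C(-30, V)/285 = -1*(-30)/285 = 30*(1/285) = 2/19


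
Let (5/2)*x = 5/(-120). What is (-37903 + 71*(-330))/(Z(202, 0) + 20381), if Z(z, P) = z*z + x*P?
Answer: -61333/61185 ≈ -1.0024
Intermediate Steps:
x = -1/60 (x = 2*(5/(-120))/5 = 2*(5*(-1/120))/5 = (⅖)*(-1/24) = -1/60 ≈ -0.016667)
Z(z, P) = z² - P/60 (Z(z, P) = z*z - P/60 = z² - P/60)
(-37903 + 71*(-330))/(Z(202, 0) + 20381) = (-37903 + 71*(-330))/((202² - 1/60*0) + 20381) = (-37903 - 23430)/((40804 + 0) + 20381) = -61333/(40804 + 20381) = -61333/61185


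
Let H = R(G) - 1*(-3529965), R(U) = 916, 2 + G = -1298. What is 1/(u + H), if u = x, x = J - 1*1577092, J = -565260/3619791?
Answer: 1206597/2357435757613 ≈ 5.1183e-7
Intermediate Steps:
J = -188420/1206597 (J = -565260*1/3619791 = -188420/1206597 ≈ -0.15616)
G = -1300 (G = -2 - 1298 = -1300)
x = -1902914664344/1206597 (x = -188420/1206597 - 1*1577092 = -188420/1206597 - 1577092 = -1902914664344/1206597 ≈ -1.5771e+6)
u = -1902914664344/1206597 ≈ -1.5771e+6
H = 3530881 (H = 916 - 1*(-3529965) = 916 + 3529965 = 3530881)
1/(u + H) = 1/(-1902914664344/1206597 + 3530881) = 1/(2357435757613/1206597) = 1206597/2357435757613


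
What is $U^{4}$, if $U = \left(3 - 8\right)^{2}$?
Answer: $390625$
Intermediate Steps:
$U = 25$ ($U = \left(3 - 8\right)^{2} = \left(-5\right)^{2} = 25$)
$U^{4} = 25^{4} = 390625$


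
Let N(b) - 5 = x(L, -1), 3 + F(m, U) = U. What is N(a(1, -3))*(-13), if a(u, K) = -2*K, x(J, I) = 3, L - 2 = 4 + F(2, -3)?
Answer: -104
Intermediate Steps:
F(m, U) = -3 + U
L = 0 (L = 2 + (4 + (-3 - 3)) = 2 + (4 - 6) = 2 - 2 = 0)
N(b) = 8 (N(b) = 5 + 3 = 8)
N(a(1, -3))*(-13) = 8*(-13) = -104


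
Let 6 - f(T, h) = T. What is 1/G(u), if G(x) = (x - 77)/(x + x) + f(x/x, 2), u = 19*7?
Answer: 19/99 ≈ 0.19192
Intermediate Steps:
f(T, h) = 6 - T
u = 133
G(x) = 5 + (-77 + x)/(2*x) (G(x) = (x - 77)/(x + x) + (6 - x/x) = (-77 + x)/((2*x)) + (6 - 1*1) = (-77 + x)*(1/(2*x)) + (6 - 1) = (-77 + x)/(2*x) + 5 = 5 + (-77 + x)/(2*x))
1/G(u) = 1/((11/2)*(-7 + 133)/133) = 1/((11/2)*(1/133)*126) = 1/(99/19) = 19/99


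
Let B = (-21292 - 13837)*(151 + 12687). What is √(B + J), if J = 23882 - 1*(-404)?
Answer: 2*I*√112740454 ≈ 21236.0*I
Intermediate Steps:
J = 24286 (J = 23882 + 404 = 24286)
B = -450986102 (B = -35129*12838 = -450986102)
√(B + J) = √(-450986102 + 24286) = √(-450961816) = 2*I*√112740454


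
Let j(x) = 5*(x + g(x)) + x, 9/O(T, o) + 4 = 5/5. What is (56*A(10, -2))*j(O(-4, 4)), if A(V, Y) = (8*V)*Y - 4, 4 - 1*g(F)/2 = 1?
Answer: -110208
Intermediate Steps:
g(F) = 6 (g(F) = 8 - 2*1 = 8 - 2 = 6)
O(T, o) = -3 (O(T, o) = 9/(-4 + 5/5) = 9/(-4 + 5*(⅕)) = 9/(-4 + 1) = 9/(-3) = 9*(-⅓) = -3)
j(x) = 30 + 6*x (j(x) = 5*(x + 6) + x = 5*(6 + x) + x = (30 + 5*x) + x = 30 + 6*x)
A(V, Y) = -4 + 8*V*Y (A(V, Y) = 8*V*Y - 4 = -4 + 8*V*Y)
(56*A(10, -2))*j(O(-4, 4)) = (56*(-4 + 8*10*(-2)))*(30 + 6*(-3)) = (56*(-4 - 160))*(30 - 18) = (56*(-164))*12 = -9184*12 = -110208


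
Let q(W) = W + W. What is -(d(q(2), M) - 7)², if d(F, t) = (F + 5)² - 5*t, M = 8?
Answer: -1156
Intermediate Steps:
q(W) = 2*W
d(F, t) = (5 + F)² - 5*t
-(d(q(2), M) - 7)² = -(((5 + 2*2)² - 5*8) - 7)² = -(((5 + 4)² - 40) - 7)² = -((9² - 40) - 7)² = -((81 - 40) - 7)² = -(41 - 7)² = -1*34² = -1*1156 = -1156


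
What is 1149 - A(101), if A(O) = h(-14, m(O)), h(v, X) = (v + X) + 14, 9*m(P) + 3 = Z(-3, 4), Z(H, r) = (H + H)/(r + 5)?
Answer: 31034/27 ≈ 1149.4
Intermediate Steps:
Z(H, r) = 2*H/(5 + r) (Z(H, r) = (2*H)/(5 + r) = 2*H/(5 + r))
m(P) = -11/27 (m(P) = -1/3 + (2*(-3)/(5 + 4))/9 = -1/3 + (2*(-3)/9)/9 = -1/3 + (2*(-3)*(1/9))/9 = -1/3 + (1/9)*(-2/3) = -1/3 - 2/27 = -11/27)
h(v, X) = 14 + X + v (h(v, X) = (X + v) + 14 = 14 + X + v)
A(O) = -11/27 (A(O) = 14 - 11/27 - 14 = -11/27)
1149 - A(101) = 1149 - 1*(-11/27) = 1149 + 11/27 = 31034/27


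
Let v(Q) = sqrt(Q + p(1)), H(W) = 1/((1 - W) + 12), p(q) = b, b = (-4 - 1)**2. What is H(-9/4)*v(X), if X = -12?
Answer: 4*sqrt(13)/61 ≈ 0.23643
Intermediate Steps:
b = 25 (b = (-5)**2 = 25)
p(q) = 25
H(W) = 1/(13 - W)
v(Q) = sqrt(25 + Q) (v(Q) = sqrt(Q + 25) = sqrt(25 + Q))
H(-9/4)*v(X) = (-1/(-13 - 9/4))*sqrt(25 - 12) = (-1/(-13 - 9*1/4))*sqrt(13) = (-1/(-13 - 9/4))*sqrt(13) = (-1/(-61/4))*sqrt(13) = (-1*(-4/61))*sqrt(13) = 4*sqrt(13)/61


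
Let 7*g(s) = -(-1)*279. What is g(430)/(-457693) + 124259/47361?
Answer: 398094107690/151737587211 ≈ 2.6236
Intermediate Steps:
g(s) = 279/7 (g(s) = (-(-1)*279)/7 = (-1*(-279))/7 = (1/7)*279 = 279/7)
g(430)/(-457693) + 124259/47361 = (279/7)/(-457693) + 124259/47361 = (279/7)*(-1/457693) + 124259*(1/47361) = -279/3203851 + 124259/47361 = 398094107690/151737587211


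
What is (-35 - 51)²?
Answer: 7396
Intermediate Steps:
(-35 - 51)² = (-86)² = 7396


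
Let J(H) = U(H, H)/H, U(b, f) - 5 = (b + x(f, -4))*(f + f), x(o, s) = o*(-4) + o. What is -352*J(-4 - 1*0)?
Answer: -5192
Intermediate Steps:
x(o, s) = -3*o (x(o, s) = -4*o + o = -3*o)
U(b, f) = 5 + 2*f*(b - 3*f) (U(b, f) = 5 + (b - 3*f)*(f + f) = 5 + (b - 3*f)*(2*f) = 5 + 2*f*(b - 3*f))
J(H) = (5 - 4*H**2)/H (J(H) = (5 - 6*H**2 + 2*H*H)/H = (5 - 6*H**2 + 2*H**2)/H = (5 - 4*H**2)/H)
-352*J(-4 - 1*0) = -352*(-4*(-4 - 1*0) + 5/(-4 - 1*0)) = -352*(-4*(-4 + 0) + 5/(-4 + 0)) = -352*(-4*(-4) + 5/(-4)) = -352*(16 + 5*(-1/4)) = -352*(16 - 5/4) = -352*59/4 = -5192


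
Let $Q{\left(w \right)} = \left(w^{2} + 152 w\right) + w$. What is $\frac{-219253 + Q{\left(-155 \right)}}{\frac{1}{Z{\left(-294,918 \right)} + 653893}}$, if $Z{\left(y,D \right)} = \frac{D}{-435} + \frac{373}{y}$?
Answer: $- \frac{2034368330516721}{14210} \approx -1.4316 \cdot 10^{11}$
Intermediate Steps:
$Z{\left(y,D \right)} = \frac{373}{y} - \frac{D}{435}$ ($Z{\left(y,D \right)} = D \left(- \frac{1}{435}\right) + \frac{373}{y} = - \frac{D}{435} + \frac{373}{y} = \frac{373}{y} - \frac{D}{435}$)
$Q{\left(w \right)} = w^{2} + 153 w$
$\frac{-219253 + Q{\left(-155 \right)}}{\frac{1}{Z{\left(-294,918 \right)} + 653893}} = \frac{-219253 - 155 \left(153 - 155\right)}{\frac{1}{\left(\frac{373}{-294} - \frac{306}{145}\right) + 653893}} = \frac{-219253 - -310}{\frac{1}{\left(373 \left(- \frac{1}{294}\right) - \frac{306}{145}\right) + 653893}} = \frac{-219253 + 310}{\frac{1}{\left(- \frac{373}{294} - \frac{306}{145}\right) + 653893}} = - \frac{218943}{\frac{1}{- \frac{144049}{42630} + 653893}} = - \frac{218943}{\frac{1}{\frac{27875314541}{42630}}} = - \frac{218943}{\frac{42630}{27875314541}} = \left(-218943\right) \frac{27875314541}{42630} = - \frac{2034368330516721}{14210}$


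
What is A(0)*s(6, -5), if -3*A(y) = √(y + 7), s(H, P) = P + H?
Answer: -√7/3 ≈ -0.88192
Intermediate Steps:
s(H, P) = H + P
A(y) = -√(7 + y)/3 (A(y) = -√(y + 7)/3 = -√(7 + y)/3)
A(0)*s(6, -5) = (-√(7 + 0)/3)*(6 - 5) = -√7/3*1 = -√7/3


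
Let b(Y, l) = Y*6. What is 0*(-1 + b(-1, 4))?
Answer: 0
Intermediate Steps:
b(Y, l) = 6*Y
0*(-1 + b(-1, 4)) = 0*(-1 + 6*(-1)) = 0*(-1 - 6) = 0*(-7) = 0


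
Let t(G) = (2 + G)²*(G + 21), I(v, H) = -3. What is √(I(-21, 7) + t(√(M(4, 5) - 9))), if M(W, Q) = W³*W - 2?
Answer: √(6206 + 2331*√5) ≈ 106.86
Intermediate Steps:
M(W, Q) = -2 + W⁴ (M(W, Q) = W⁴ - 2 = -2 + W⁴)
t(G) = (2 + G)²*(21 + G)
√(I(-21, 7) + t(√(M(4, 5) - 9))) = √(-3 + (2 + √((-2 + 4⁴) - 9))²*(21 + √((-2 + 4⁴) - 9))) = √(-3 + (2 + √((-2 + 256) - 9))²*(21 + √((-2 + 256) - 9))) = √(-3 + (2 + √(254 - 9))²*(21 + √(254 - 9))) = √(-3 + (2 + √245)²*(21 + √245)) = √(-3 + (2 + 7*√5)²*(21 + 7*√5))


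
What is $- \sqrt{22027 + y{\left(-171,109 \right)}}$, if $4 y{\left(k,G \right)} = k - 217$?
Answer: $- \sqrt{21930} \approx -148.09$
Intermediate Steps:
$y{\left(k,G \right)} = - \frac{217}{4} + \frac{k}{4}$ ($y{\left(k,G \right)} = \frac{k - 217}{4} = \frac{-217 + k}{4} = - \frac{217}{4} + \frac{k}{4}$)
$- \sqrt{22027 + y{\left(-171,109 \right)}} = - \sqrt{22027 + \left(- \frac{217}{4} + \frac{1}{4} \left(-171\right)\right)} = - \sqrt{22027 - 97} = - \sqrt{21930}$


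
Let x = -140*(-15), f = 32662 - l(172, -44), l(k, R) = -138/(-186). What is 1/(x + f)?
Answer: 31/1077599 ≈ 2.8768e-5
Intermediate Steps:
l(k, R) = 23/31 (l(k, R) = -138*(-1/186) = 23/31)
f = 1012499/31 (f = 32662 - 1*23/31 = 32662 - 23/31 = 1012499/31 ≈ 32661.)
x = 2100
1/(x + f) = 1/(2100 + 1012499/31) = 1/(1077599/31) = 31/1077599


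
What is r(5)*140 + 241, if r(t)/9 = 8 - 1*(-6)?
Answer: 17881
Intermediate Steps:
r(t) = 126 (r(t) = 9*(8 - 1*(-6)) = 9*(8 + 6) = 9*14 = 126)
r(5)*140 + 241 = 126*140 + 241 = 17640 + 241 = 17881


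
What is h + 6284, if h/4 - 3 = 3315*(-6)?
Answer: -73264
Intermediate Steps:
h = -79548 (h = 12 + 4*(3315*(-6)) = 12 + 4*(-19890) = 12 - 79560 = -79548)
h + 6284 = -79548 + 6284 = -73264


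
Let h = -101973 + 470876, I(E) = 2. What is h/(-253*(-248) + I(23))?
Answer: 368903/62746 ≈ 5.8793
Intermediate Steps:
h = 368903
h/(-253*(-248) + I(23)) = 368903/(-253*(-248) + 2) = 368903/(62744 + 2) = 368903/62746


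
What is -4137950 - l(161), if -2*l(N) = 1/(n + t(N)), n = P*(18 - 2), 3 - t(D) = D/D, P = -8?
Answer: -1042763401/252 ≈ -4.1380e+6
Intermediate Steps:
t(D) = 2 (t(D) = 3 - D/D = 3 - 1*1 = 3 - 1 = 2)
n = -128 (n = -8*(18 - 2) = -8*16 = -128)
l(N) = 1/252 (l(N) = -1/(2*(-128 + 2)) = -½/(-126) = -½*(-1/126) = 1/252)
-4137950 - l(161) = -4137950 - 1*1/252 = -4137950 - 1/252 = -1042763401/252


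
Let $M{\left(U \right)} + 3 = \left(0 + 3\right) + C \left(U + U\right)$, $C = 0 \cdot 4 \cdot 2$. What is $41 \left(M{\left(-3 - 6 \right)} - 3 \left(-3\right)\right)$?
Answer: $369$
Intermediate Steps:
$C = 0$ ($C = 0 \cdot 2 = 0$)
$M{\left(U \right)} = 0$ ($M{\left(U \right)} = -3 + \left(\left(0 + 3\right) + 0 \left(U + U\right)\right) = -3 + \left(3 + 0 \cdot 2 U\right) = -3 + \left(3 + 0\right) = -3 + 3 = 0$)
$41 \left(M{\left(-3 - 6 \right)} - 3 \left(-3\right)\right) = 41 \left(0 - 3 \left(-3\right)\right) = 41 \left(0 - -9\right) = 41 \left(0 + 9\right) = 41 \cdot 9 = 369$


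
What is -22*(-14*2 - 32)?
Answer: 1320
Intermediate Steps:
-22*(-14*2 - 32) = -22*(-28 - 32) = -22*(-60) = 1320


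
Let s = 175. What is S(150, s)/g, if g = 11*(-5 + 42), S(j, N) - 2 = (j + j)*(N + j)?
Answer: 97502/407 ≈ 239.56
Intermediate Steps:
S(j, N) = 2 + 2*j*(N + j) (S(j, N) = 2 + (j + j)*(N + j) = 2 + (2*j)*(N + j) = 2 + 2*j*(N + j))
g = 407 (g = 11*37 = 407)
S(150, s)/g = (2 + 2*150² + 2*175*150)/407 = (2 + 2*22500 + 52500)*(1/407) = (2 + 45000 + 52500)*(1/407) = 97502*(1/407) = 97502/407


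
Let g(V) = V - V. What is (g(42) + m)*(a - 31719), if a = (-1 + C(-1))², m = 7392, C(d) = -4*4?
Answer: -232330560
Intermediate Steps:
C(d) = -16
g(V) = 0
a = 289 (a = (-1 - 16)² = (-17)² = 289)
(g(42) + m)*(a - 31719) = (0 + 7392)*(289 - 31719) = 7392*(-31430) = -232330560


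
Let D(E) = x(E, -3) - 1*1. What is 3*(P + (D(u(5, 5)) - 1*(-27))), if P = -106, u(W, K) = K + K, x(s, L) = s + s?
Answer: -180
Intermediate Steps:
x(s, L) = 2*s
u(W, K) = 2*K
D(E) = -1 + 2*E (D(E) = 2*E - 1*1 = 2*E - 1 = -1 + 2*E)
3*(P + (D(u(5, 5)) - 1*(-27))) = 3*(-106 + ((-1 + 2*(2*5)) - 1*(-27))) = 3*(-106 + ((-1 + 2*10) + 27)) = 3*(-106 + ((-1 + 20) + 27)) = 3*(-106 + (19 + 27)) = 3*(-106 + 46) = 3*(-60) = -180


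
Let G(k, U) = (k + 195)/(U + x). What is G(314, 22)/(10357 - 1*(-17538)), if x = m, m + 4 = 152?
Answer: 509/4742150 ≈ 0.00010734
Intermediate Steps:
m = 148 (m = -4 + 152 = 148)
x = 148
G(k, U) = (195 + k)/(148 + U) (G(k, U) = (k + 195)/(U + 148) = (195 + k)/(148 + U))
G(314, 22)/(10357 - 1*(-17538)) = ((195 + 314)/(148 + 22))/(10357 - 1*(-17538)) = (509/170)/(10357 + 17538) = ((1/170)*509)/27895 = (509/170)*(1/27895) = 509/4742150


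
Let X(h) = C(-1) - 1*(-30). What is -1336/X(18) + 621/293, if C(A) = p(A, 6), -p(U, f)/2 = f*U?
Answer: -182683/6153 ≈ -29.690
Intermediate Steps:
p(U, f) = -2*U*f (p(U, f) = -2*f*U = -2*U*f)
C(A) = -12*A (C(A) = -2*A*6 = -12*A)
X(h) = 42 (X(h) = -12*(-1) - 1*(-30) = 12 + 30 = 42)
-1336/X(18) + 621/293 = -1336/42 + 621/293 = -1336*1/42 + 621*(1/293) = -668/21 + 621/293 = -182683/6153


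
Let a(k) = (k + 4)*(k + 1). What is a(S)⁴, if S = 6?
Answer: 24010000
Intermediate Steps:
a(k) = (1 + k)*(4 + k) (a(k) = (4 + k)*(1 + k) = (1 + k)*(4 + k))
a(S)⁴ = (4 + 6² + 5*6)⁴ = (4 + 36 + 30)⁴ = 70⁴ = 24010000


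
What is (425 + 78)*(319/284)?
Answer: 160457/284 ≈ 564.99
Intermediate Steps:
(425 + 78)*(319/284) = 503*(319*(1/284)) = 503*(319/284) = 160457/284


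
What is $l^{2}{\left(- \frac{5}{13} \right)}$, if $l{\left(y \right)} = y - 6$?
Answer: $\frac{6889}{169} \approx 40.763$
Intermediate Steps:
$l{\left(y \right)} = -6 + y$
$l^{2}{\left(- \frac{5}{13} \right)} = \left(-6 - \frac{5}{13}\right)^{2} = \left(- \frac{83}{13}\right)^{2} = \frac{6889}{169}$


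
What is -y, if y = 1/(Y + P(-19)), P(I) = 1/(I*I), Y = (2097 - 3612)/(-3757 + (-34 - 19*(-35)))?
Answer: -376162/183347 ≈ -2.0516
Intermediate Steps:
Y = 505/1042 (Y = -1515/(-3757 + (-34 + 665)) = -1515/(-3757 + 631) = -1515/(-3126) = -1515*(-1/3126) = 505/1042 ≈ 0.48464)
P(I) = I⁻² (P(I) = 1/(I²) = I⁻²)
y = 376162/183347 (y = 1/(505/1042 + (-19)⁻²) = 1/(505/1042 + 1/361) = 1/(183347/376162) = 376162/183347 ≈ 2.0516)
-y = -1*376162/183347 = -376162/183347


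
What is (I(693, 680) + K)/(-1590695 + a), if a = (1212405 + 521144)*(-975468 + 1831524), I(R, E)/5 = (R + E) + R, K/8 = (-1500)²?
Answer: 18010330/1484013432049 ≈ 1.2136e-5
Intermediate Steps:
K = 18000000 (K = 8*(-1500)² = 8*2250000 = 18000000)
I(R, E) = 5*E + 10*R (I(R, E) = 5*((R + E) + R) = 5*((E + R) + R) = 5*(E + 2*R) = 5*E + 10*R)
a = 1484015022744 (a = 1733549*856056 = 1484015022744)
(I(693, 680) + K)/(-1590695 + a) = ((5*680 + 10*693) + 18000000)/(-1590695 + 1484015022744) = ((3400 + 6930) + 18000000)/1484013432049 = (10330 + 18000000)*(1/1484013432049) = 18010330*(1/1484013432049) = 18010330/1484013432049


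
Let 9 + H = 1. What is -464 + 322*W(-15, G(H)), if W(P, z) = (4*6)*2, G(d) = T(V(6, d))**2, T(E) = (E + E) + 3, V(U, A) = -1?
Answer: 14992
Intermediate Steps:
H = -8 (H = -9 + 1 = -8)
T(E) = 3 + 2*E (T(E) = 2*E + 3 = 3 + 2*E)
G(d) = 1 (G(d) = (3 + 2*(-1))**2 = (3 - 2)**2 = 1**2 = 1)
W(P, z) = 48 (W(P, z) = 24*2 = 48)
-464 + 322*W(-15, G(H)) = -464 + 322*48 = -464 + 15456 = 14992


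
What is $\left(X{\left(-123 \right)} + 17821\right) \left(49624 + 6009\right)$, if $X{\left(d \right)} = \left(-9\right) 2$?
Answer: $990434299$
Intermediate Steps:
$X{\left(d \right)} = -18$
$\left(X{\left(-123 \right)} + 17821\right) \left(49624 + 6009\right) = \left(-18 + 17821\right) \left(49624 + 6009\right) = 17803 \cdot 55633 = 990434299$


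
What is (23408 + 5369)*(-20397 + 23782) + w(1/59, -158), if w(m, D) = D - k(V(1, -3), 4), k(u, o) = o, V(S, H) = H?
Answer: 97409983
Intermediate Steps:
w(m, D) = -4 + D (w(m, D) = D - 1*4 = D - 4 = -4 + D)
(23408 + 5369)*(-20397 + 23782) + w(1/59, -158) = (23408 + 5369)*(-20397 + 23782) + (-4 - 158) = 28777*3385 - 162 = 97410145 - 162 = 97409983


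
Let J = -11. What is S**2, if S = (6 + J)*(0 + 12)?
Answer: 3600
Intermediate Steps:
S = -60 (S = (6 - 11)*(0 + 12) = -5*12 = -60)
S**2 = (-60)**2 = 3600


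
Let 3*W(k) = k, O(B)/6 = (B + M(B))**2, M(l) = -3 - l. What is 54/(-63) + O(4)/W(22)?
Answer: 501/77 ≈ 6.5065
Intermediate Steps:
O(B) = 54 (O(B) = 6*(B + (-3 - B))**2 = 6*(-3)**2 = 6*9 = 54)
W(k) = k/3
54/(-63) + O(4)/W(22) = 54/(-63) + 54/(((1/3)*22)) = 54*(-1/63) + 54/(22/3) = -6/7 + 54*(3/22) = -6/7 + 81/11 = 501/77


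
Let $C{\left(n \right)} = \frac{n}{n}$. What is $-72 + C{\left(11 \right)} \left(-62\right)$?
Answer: $-134$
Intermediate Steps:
$C{\left(n \right)} = 1$
$-72 + C{\left(11 \right)} \left(-62\right) = -72 + 1 \left(-62\right) = -72 - 62 = -134$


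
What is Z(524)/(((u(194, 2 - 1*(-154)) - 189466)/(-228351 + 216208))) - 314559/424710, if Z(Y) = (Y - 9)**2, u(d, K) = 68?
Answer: 3453972198608/203129355 ≈ 17004.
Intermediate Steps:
Z(Y) = (-9 + Y)**2
Z(524)/(((u(194, 2 - 1*(-154)) - 189466)/(-228351 + 216208))) - 314559/424710 = (-9 + 524)**2/(((68 - 189466)/(-228351 + 216208))) - 314559/424710 = 515**2/((-189398/(-12143))) - 314559*1/424710 = 265225/((-189398*(-1/12143))) - 34951/47190 = 265225/(189398/12143) - 34951/47190 = 265225*(12143/189398) - 34951/47190 = 3220627175/189398 - 34951/47190 = 3453972198608/203129355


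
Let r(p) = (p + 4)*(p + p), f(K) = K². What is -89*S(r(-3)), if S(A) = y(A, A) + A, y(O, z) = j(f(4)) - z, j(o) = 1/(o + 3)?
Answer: -89/19 ≈ -4.6842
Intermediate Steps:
j(o) = 1/(3 + o)
y(O, z) = 1/19 - z (y(O, z) = 1/(3 + 4²) - z = 1/(3 + 16) - z = 1/19 - z)
r(p) = 2*p*(4 + p) (r(p) = (4 + p)*(2*p) = 2*p*(4 + p))
S(A) = 1/19 (S(A) = (1/19 - A) + A = 1/19)
-89*S(r(-3)) = -89*1/19 = -89/19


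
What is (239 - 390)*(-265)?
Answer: 40015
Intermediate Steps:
(239 - 390)*(-265) = -151*(-265) = 40015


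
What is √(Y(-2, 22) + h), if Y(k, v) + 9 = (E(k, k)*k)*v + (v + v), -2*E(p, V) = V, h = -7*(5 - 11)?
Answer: √33 ≈ 5.7446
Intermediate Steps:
h = 42 (h = -7*(-6) = 42)
E(p, V) = -V/2
Y(k, v) = -9 + 2*v - v*k²/2 (Y(k, v) = -9 + (((-k/2)*k)*v + (v + v)) = -9 + ((-k²/2)*v + 2*v) = -9 + (-v*k²/2 + 2*v) = -9 + (2*v - v*k²/2) = -9 + 2*v - v*k²/2)
√(Y(-2, 22) + h) = √((-9 + 2*22 - ½*22*(-2)²) + 42) = √((-9 + 44 - ½*22*4) + 42) = √((-9 + 44 - 44) + 42) = √(-9 + 42) = √33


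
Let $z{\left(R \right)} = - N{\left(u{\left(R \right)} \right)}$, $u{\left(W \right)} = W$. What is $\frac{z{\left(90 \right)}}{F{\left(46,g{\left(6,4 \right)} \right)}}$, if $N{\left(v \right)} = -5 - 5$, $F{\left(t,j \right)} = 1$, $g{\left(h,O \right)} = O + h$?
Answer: $10$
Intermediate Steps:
$N{\left(v \right)} = -10$
$z{\left(R \right)} = 10$ ($z{\left(R \right)} = \left(-1\right) \left(-10\right) = 10$)
$\frac{z{\left(90 \right)}}{F{\left(46,g{\left(6,4 \right)} \right)}} = \frac{10}{1} = 10 \cdot 1 = 10$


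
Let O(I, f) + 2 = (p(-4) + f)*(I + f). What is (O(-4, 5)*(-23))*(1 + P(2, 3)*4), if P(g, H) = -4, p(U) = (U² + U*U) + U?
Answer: 10695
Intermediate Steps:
p(U) = U + 2*U² (p(U) = (U² + U²) + U = 2*U² + U = U + 2*U²)
O(I, f) = -2 + (28 + f)*(I + f) (O(I, f) = -2 + (-4*(1 + 2*(-4)) + f)*(I + f) = -2 + (-4*(1 - 8) + f)*(I + f) = -2 + (-4*(-7) + f)*(I + f) = -2 + (28 + f)*(I + f))
(O(-4, 5)*(-23))*(1 + P(2, 3)*4) = ((-2 + 5² + 28*(-4) + 28*5 - 4*5)*(-23))*(1 - 4*4) = ((-2 + 25 - 112 + 140 - 20)*(-23))*(1 - 16) = (31*(-23))*(-15) = -713*(-15) = 10695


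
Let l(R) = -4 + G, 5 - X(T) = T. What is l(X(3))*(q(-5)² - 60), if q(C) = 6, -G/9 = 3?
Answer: 744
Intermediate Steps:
G = -27 (G = -9*3 = -27)
X(T) = 5 - T
l(R) = -31 (l(R) = -4 - 27 = -31)
l(X(3))*(q(-5)² - 60) = -31*(6² - 60) = -31*(36 - 60) = -31*(-24) = 744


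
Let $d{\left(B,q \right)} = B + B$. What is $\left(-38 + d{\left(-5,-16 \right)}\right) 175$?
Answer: $-8400$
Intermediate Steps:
$d{\left(B,q \right)} = 2 B$
$\left(-38 + d{\left(-5,-16 \right)}\right) 175 = \left(-38 + 2 \left(-5\right)\right) 175 = \left(-38 - 10\right) 175 = \left(-48\right) 175 = -8400$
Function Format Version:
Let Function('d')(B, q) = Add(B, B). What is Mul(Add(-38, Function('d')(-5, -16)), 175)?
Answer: -8400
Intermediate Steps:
Function('d')(B, q) = Mul(2, B)
Mul(Add(-38, Function('d')(-5, -16)), 175) = Mul(Add(-38, Mul(2, -5)), 175) = Mul(Add(-38, -10), 175) = Mul(-48, 175) = -8400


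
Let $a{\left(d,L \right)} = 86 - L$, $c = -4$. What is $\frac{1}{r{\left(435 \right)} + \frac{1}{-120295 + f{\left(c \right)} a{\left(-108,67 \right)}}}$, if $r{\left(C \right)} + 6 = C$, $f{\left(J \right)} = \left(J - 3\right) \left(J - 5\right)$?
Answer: $\frac{119098}{51093041} \approx 0.002331$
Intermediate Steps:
$f{\left(J \right)} = \left(-5 + J\right) \left(-3 + J\right)$ ($f{\left(J \right)} = \left(-3 + J\right) \left(-5 + J\right) = \left(-5 + J\right) \left(-3 + J\right)$)
$r{\left(C \right)} = -6 + C$
$\frac{1}{r{\left(435 \right)} + \frac{1}{-120295 + f{\left(c \right)} a{\left(-108,67 \right)}}} = \frac{1}{\left(-6 + 435\right) + \frac{1}{-120295 + \left(15 + \left(-4\right)^{2} - -32\right) \left(86 - 67\right)}} = \frac{1}{429 + \frac{1}{-120295 + \left(15 + 16 + 32\right) \left(86 - 67\right)}} = \frac{1}{429 + \frac{1}{-120295 + 63 \cdot 19}} = \frac{1}{429 + \frac{1}{-120295 + 1197}} = \frac{1}{429 + \frac{1}{-119098}} = \frac{1}{429 - \frac{1}{119098}} = \frac{1}{\frac{51093041}{119098}} = \frac{119098}{51093041}$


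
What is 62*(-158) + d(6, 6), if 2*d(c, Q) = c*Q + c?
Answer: -9775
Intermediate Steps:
d(c, Q) = c/2 + Q*c/2 (d(c, Q) = (c*Q + c)/2 = (Q*c + c)/2 = (c + Q*c)/2 = c/2 + Q*c/2)
62*(-158) + d(6, 6) = 62*(-158) + (½)*6*(1 + 6) = -9796 + (½)*6*7 = -9796 + 21 = -9775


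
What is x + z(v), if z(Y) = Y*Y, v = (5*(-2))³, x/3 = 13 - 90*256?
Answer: 930919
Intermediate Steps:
x = -69081 (x = 3*(13 - 90*256) = 3*(13 - 23040) = 3*(-23027) = -69081)
v = -1000 (v = (-10)³ = -1000)
z(Y) = Y²
x + z(v) = -69081 + (-1000)² = -69081 + 1000000 = 930919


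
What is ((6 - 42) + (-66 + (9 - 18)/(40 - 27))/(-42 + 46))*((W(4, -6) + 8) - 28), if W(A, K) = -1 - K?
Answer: 41085/52 ≈ 790.10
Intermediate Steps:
((6 - 42) + (-66 + (9 - 18)/(40 - 27))/(-42 + 46))*((W(4, -6) + 8) - 28) = ((6 - 42) + (-66 + (9 - 18)/(40 - 27))/(-42 + 46))*(((-1 - 1*(-6)) + 8) - 28) = (-36 + (-66 - 9/13)/4)*(((-1 + 6) + 8) - 28) = (-36 + (-66 - 9*1/13)*(1/4))*((5 + 8) - 28) = (-36 + (-66 - 9/13)*(1/4))*(13 - 28) = (-36 - 867/13*1/4)*(-15) = (-36 - 867/52)*(-15) = -2739/52*(-15) = 41085/52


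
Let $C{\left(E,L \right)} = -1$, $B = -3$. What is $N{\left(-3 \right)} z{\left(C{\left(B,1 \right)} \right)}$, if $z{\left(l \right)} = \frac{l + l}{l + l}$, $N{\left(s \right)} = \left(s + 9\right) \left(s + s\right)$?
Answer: $-36$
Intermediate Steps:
$N{\left(s \right)} = 2 s \left(9 + s\right)$ ($N{\left(s \right)} = \left(9 + s\right) 2 s = 2 s \left(9 + s\right)$)
$z{\left(l \right)} = 1$ ($z{\left(l \right)} = \frac{2 l}{2 l} = 2 l \frac{1}{2 l} = 1$)
$N{\left(-3 \right)} z{\left(C{\left(B,1 \right)} \right)} = 2 \left(-3\right) \left(9 - 3\right) 1 = 2 \left(-3\right) 6 \cdot 1 = \left(-36\right) 1 = -36$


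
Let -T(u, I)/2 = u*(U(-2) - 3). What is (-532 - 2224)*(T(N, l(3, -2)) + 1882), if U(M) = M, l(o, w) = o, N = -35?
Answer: -4222192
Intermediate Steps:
T(u, I) = 10*u (T(u, I) = -2*u*(-2 - 3) = -2*u*(-5) = -(-10)*u = 10*u)
(-532 - 2224)*(T(N, l(3, -2)) + 1882) = (-532 - 2224)*(10*(-35) + 1882) = -2756*(-350 + 1882) = -2756*1532 = -4222192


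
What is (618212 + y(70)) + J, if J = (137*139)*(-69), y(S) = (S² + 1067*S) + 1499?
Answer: -614666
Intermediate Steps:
y(S) = 1499 + S² + 1067*S
J = -1313967 (J = 19043*(-69) = -1313967)
(618212 + y(70)) + J = (618212 + (1499 + 70² + 1067*70)) - 1313967 = (618212 + (1499 + 4900 + 74690)) - 1313967 = (618212 + 81089) - 1313967 = 699301 - 1313967 = -614666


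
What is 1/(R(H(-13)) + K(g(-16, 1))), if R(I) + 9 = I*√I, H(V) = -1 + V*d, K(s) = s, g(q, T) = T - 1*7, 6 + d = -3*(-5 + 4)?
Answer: 15/54647 + 38*√38/54647 ≈ 0.0045611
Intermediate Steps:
d = -3 (d = -6 - 3*(-5 + 4) = -6 - 3*(-1) = -6 + 3 = -3)
g(q, T) = -7 + T (g(q, T) = T - 7 = -7 + T)
H(V) = -1 - 3*V (H(V) = -1 + V*(-3) = -1 - 3*V)
R(I) = -9 + I^(3/2) (R(I) = -9 + I*√I = -9 + I^(3/2))
1/(R(H(-13)) + K(g(-16, 1))) = 1/((-9 + (-1 - 3*(-13))^(3/2)) + (-7 + 1)) = 1/((-9 + (-1 + 39)^(3/2)) - 6) = 1/((-9 + 38^(3/2)) - 6) = 1/((-9 + 38*√38) - 6) = 1/(-15 + 38*√38)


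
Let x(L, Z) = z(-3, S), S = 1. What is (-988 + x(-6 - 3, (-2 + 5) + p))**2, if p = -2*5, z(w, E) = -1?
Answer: 978121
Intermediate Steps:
p = -10
x(L, Z) = -1
(-988 + x(-6 - 3, (-2 + 5) + p))**2 = (-988 - 1)**2 = (-989)**2 = 978121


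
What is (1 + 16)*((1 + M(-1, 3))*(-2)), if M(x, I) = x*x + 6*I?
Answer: -680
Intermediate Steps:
M(x, I) = x**2 + 6*I
(1 + 16)*((1 + M(-1, 3))*(-2)) = (1 + 16)*((1 + ((-1)**2 + 6*3))*(-2)) = 17*((1 + (1 + 18))*(-2)) = 17*((1 + 19)*(-2)) = 17*(20*(-2)) = 17*(-40) = -680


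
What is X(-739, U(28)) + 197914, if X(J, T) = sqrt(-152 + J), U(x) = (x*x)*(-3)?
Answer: 197914 + 9*I*sqrt(11) ≈ 1.9791e+5 + 29.85*I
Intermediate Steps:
U(x) = -3*x**2 (U(x) = x**2*(-3) = -3*x**2)
X(-739, U(28)) + 197914 = sqrt(-152 - 739) + 197914 = sqrt(-891) + 197914 = 9*I*sqrt(11) + 197914 = 197914 + 9*I*sqrt(11)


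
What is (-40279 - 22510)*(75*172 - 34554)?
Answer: 1359633006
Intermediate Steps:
(-40279 - 22510)*(75*172 - 34554) = -62789*(12900 - 34554) = -62789*(-21654) = 1359633006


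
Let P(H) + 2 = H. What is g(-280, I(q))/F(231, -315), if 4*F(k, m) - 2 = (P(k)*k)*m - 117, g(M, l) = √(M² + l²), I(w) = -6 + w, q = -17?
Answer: -√78929/4165825 ≈ -6.7440e-5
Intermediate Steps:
P(H) = -2 + H
F(k, m) = -115/4 + k*m*(-2 + k)/4 (F(k, m) = ½ + (((-2 + k)*k)*m - 117)/4 = ½ + ((k*(-2 + k))*m - 117)/4 = ½ + (k*m*(-2 + k) - 117)/4 = ½ + (-117 + k*m*(-2 + k))/4 = ½ + (-117/4 + k*m*(-2 + k)/4) = -115/4 + k*m*(-2 + k)/4)
g(-280, I(q))/F(231, -315) = √((-280)² + (-6 - 17)²)/(-115/4 + (¼)*231*(-315)*(-2 + 231)) = √(78400 + (-23)²)/(-115/4 + (¼)*231*(-315)*229) = √(78400 + 529)/(-115/4 - 16663185/4) = √78929/(-4165825) = √78929*(-1/4165825) = -√78929/4165825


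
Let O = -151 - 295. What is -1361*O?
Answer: 607006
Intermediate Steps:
O = -446
-1361*O = -1361*(-446) = 607006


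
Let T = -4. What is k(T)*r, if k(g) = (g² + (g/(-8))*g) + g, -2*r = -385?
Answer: 1925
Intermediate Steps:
r = 385/2 (r = -½*(-385) = 385/2 ≈ 192.50)
k(g) = g + 7*g²/8 (k(g) = (g² + (g*(-⅛))*g) + g = (g² + (-g/8)*g) + g = (g² - g²/8) + g = 7*g²/8 + g = g + 7*g²/8)
k(T)*r = ((⅛)*(-4)*(8 + 7*(-4)))*(385/2) = ((⅛)*(-4)*(8 - 28))*(385/2) = ((⅛)*(-4)*(-20))*(385/2) = 10*(385/2) = 1925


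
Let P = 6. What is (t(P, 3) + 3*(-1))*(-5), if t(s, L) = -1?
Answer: 20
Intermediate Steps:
(t(P, 3) + 3*(-1))*(-5) = (-1 + 3*(-1))*(-5) = (-1 - 3)*(-5) = -4*(-5) = 20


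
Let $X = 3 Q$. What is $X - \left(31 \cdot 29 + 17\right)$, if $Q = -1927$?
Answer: $-6697$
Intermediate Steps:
$X = -5781$ ($X = 3 \left(-1927\right) = -5781$)
$X - \left(31 \cdot 29 + 17\right) = -5781 - \left(31 \cdot 29 + 17\right) = -5781 - \left(899 + 17\right) = -5781 - 916 = -6697$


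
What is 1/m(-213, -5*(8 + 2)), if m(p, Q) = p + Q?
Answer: -1/263 ≈ -0.0038023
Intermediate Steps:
m(p, Q) = Q + p
1/m(-213, -5*(8 + 2)) = 1/(-5*(8 + 2) - 213) = 1/(-5*10 - 213) = 1/(-50 - 213) = 1/(-263) = -1/263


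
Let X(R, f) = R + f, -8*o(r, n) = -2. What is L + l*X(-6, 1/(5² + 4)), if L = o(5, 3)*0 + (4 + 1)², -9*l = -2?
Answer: 6179/261 ≈ 23.674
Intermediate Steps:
l = 2/9 (l = -⅑*(-2) = 2/9 ≈ 0.22222)
o(r, n) = ¼ (o(r, n) = -⅛*(-2) = ¼)
L = 25 (L = (¼)*0 + (4 + 1)² = 0 + 5² = 0 + 25 = 25)
L + l*X(-6, 1/(5² + 4)) = 25 + 2*(-6 + 1/(5² + 4))/9 = 25 + 2*(-6 + 1/(25 + 4))/9 = 25 + 2*(-6 + 1/29)/9 = 25 + (2/9)*(-173/29) = 25 - 346/261 = 6179/261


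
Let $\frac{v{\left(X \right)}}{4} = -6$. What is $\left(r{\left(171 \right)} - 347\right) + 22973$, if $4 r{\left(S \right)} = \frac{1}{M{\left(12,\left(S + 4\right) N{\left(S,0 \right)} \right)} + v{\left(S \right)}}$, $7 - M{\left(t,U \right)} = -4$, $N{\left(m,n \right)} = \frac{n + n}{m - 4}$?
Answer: $\frac{1176551}{52} \approx 22626.0$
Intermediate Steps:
$N{\left(m,n \right)} = \frac{2 n}{-4 + m}$
$M{\left(t,U \right)} = 11$ ($M{\left(t,U \right)} = 7 - -4 = 7 + 4 = 11$)
$v{\left(X \right)} = -24$ ($v{\left(X \right)} = 4 \left(-6\right) = -24$)
$r{\left(S \right)} = - \frac{1}{52}$ ($r{\left(S \right)} = \frac{1}{4 \left(11 - 24\right)} = \frac{1}{4 \left(-13\right)} = \frac{1}{4} \left(- \frac{1}{13}\right) = - \frac{1}{52}$)
$\left(r{\left(171 \right)} - 347\right) + 22973 = \left(- \frac{1}{52} - 347\right) + 22973 = - \frac{18045}{52} + 22973 = \frac{1176551}{52}$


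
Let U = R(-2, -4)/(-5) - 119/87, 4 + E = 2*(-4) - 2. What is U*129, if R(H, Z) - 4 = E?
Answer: 2365/29 ≈ 81.552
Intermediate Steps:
E = -14 (E = -4 + (2*(-4) - 2) = -4 + (-8 - 2) = -4 - 10 = -14)
R(H, Z) = -10 (R(H, Z) = 4 - 14 = -10)
U = 55/87 (U = -10/(-5) - 119/87 = -10*(-⅕) - 119*1/87 = 2 - 119/87 = 55/87 ≈ 0.63218)
U*129 = (55/87)*129 = 2365/29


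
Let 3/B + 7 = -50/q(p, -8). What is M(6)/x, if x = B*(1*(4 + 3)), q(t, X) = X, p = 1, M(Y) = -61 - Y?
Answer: 67/28 ≈ 2.3929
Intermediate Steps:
B = -4 (B = 3/(-7 - 50/(-8)) = 3/(-7 - 50*(-⅛)) = 3/(-7 + 25/4) = 3/(-¾) = 3*(-4/3) = -4)
x = -28 (x = -4*(4 + 3) = -4*7 = -28)
M(6)/x = (-61 - 1*6)/(-28) = (-61 - 6)*(-1/28) = -67*(-1/28) = 67/28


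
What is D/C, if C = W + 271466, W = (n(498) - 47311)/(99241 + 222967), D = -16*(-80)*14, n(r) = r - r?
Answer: 5773967360/87468469617 ≈ 0.066012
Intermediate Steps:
n(r) = 0
D = 17920 (D = 1280*14 = 17920)
W = -47311/322208 (W = (0 - 47311)/(99241 + 222967) = -47311/322208 ≈ -0.14683)
C = 87468469617/322208 (C = -47311/322208 + 271466 = 87468469617/322208 ≈ 2.7147e+5)
D/C = 17920/(87468469617/322208) = 17920*(322208/87468469617) = 5773967360/87468469617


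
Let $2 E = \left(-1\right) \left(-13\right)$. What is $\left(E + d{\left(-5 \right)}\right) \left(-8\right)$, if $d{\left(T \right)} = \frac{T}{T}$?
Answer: $-60$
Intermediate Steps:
$d{\left(T \right)} = 1$
$E = \frac{13}{2}$ ($E = \frac{\left(-1\right) \left(-13\right)}{2} = \frac{1}{2} \cdot 13 = \frac{13}{2} \approx 6.5$)
$\left(E + d{\left(-5 \right)}\right) \left(-8\right) = \left(\frac{13}{2} + 1\right) \left(-8\right) = \frac{15}{2} \left(-8\right) = -60$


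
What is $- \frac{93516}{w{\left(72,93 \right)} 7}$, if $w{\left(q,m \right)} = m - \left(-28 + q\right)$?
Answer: $- \frac{93516}{343} \approx -272.64$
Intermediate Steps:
$w{\left(q,m \right)} = 28 + m - q$
$- \frac{93516}{w{\left(72,93 \right)} 7} = - \frac{93516}{\left(28 + 93 - 72\right) 7} = - \frac{93516}{49 \cdot 7} = - \frac{93516}{343}$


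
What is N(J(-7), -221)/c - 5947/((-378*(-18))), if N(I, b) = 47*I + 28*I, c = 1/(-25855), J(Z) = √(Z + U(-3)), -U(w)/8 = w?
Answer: -5947/6804 - 1939125*√17 ≈ -7.9952e+6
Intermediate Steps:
U(w) = -8*w
J(Z) = √(24 + Z) (J(Z) = √(Z - 8*(-3)) = √(Z + 24) = √(24 + Z))
c = -1/25855 ≈ -3.8677e-5
N(I, b) = 75*I
N(J(-7), -221)/c - 5947/((-378*(-18))) = (75*√(24 - 7))/(-1/25855) - 5947/((-378*(-18))) = (75*√17)*(-25855) - 5947/6804 = -1939125*√17 - 5947*1/6804 = -1939125*√17 - 5947/6804 = -5947/6804 - 1939125*√17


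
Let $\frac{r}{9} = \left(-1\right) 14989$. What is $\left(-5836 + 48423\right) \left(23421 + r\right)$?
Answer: $-4747598760$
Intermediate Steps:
$r = -134901$ ($r = 9 \left(\left(-1\right) 14989\right) = 9 \left(-14989\right) = -134901$)
$\left(-5836 + 48423\right) \left(23421 + r\right) = \left(-5836 + 48423\right) \left(23421 - 134901\right) = 42587 \left(-111480\right) = -4747598760$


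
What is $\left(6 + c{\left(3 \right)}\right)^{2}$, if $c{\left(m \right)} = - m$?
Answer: $9$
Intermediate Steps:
$\left(6 + c{\left(3 \right)}\right)^{2} = \left(6 - 3\right)^{2} = 3^{2} = 9$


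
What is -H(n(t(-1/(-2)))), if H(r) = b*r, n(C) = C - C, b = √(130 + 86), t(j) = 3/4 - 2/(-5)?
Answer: 0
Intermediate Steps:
t(j) = 23/20 (t(j) = 3*(¼) - 2*(-⅕) = ¾ + ⅖ = 23/20)
b = 6*√6 (b = √216 = 6*√6 ≈ 14.697)
n(C) = 0
H(r) = 6*r*√6 (H(r) = (6*√6)*r = 6*r*√6)
-H(n(t(-1/(-2)))) = -6*0*√6 = -1*0 = 0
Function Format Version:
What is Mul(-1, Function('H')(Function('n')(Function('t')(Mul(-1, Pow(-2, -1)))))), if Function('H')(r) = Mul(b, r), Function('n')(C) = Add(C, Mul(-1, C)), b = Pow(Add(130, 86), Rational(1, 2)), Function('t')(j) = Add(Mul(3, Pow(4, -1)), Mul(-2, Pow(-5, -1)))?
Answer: 0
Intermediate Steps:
Function('t')(j) = Rational(23, 20) (Function('t')(j) = Add(Mul(3, Rational(1, 4)), Mul(-2, Rational(-1, 5))) = Add(Rational(3, 4), Rational(2, 5)) = Rational(23, 20))
b = Mul(6, Pow(6, Rational(1, 2))) (b = Pow(216, Rational(1, 2)) = Mul(6, Pow(6, Rational(1, 2))) ≈ 14.697)
Function('n')(C) = 0
Function('H')(r) = Mul(6, r, Pow(6, Rational(1, 2))) (Function('H')(r) = Mul(Mul(6, Pow(6, Rational(1, 2))), r) = Mul(6, r, Pow(6, Rational(1, 2))))
Mul(-1, Function('H')(Function('n')(Function('t')(Mul(-1, Pow(-2, -1)))))) = Mul(-1, Mul(6, 0, Pow(6, Rational(1, 2)))) = Mul(-1, 0) = 0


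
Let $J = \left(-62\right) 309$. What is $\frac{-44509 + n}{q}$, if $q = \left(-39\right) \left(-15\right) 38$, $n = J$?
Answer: $- \frac{63667}{22230} \approx -2.864$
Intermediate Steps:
$J = -19158$
$n = -19158$
$q = 22230$ ($q = 585 \cdot 38 = 22230$)
$\frac{-44509 + n}{q} = \frac{-44509 - 19158}{22230} = \left(-63667\right) \frac{1}{22230} = - \frac{63667}{22230}$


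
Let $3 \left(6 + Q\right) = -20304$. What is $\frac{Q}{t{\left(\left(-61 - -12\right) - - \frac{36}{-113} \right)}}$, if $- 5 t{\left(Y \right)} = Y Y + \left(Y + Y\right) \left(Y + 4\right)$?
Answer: $\frac{86497206}{17627399} \approx 4.907$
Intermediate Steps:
$Q = -6774$ ($Q = -6 + \frac{1}{3} \left(-20304\right) = -6 - 6768 = -6774$)
$t{\left(Y \right)} = - \frac{Y^{2}}{5} - \frac{2 Y \left(4 + Y\right)}{5}$ ($t{\left(Y \right)} = - \frac{Y Y + \left(Y + Y\right) \left(Y + 4\right)}{5} = - \frac{Y^{2} + 2 Y \left(4 + Y\right)}{5} = - \frac{Y^{2}}{5} - \frac{2 Y \left(4 + Y\right)}{5}$)
$\frac{Q}{t{\left(\left(-61 - -12\right) - - \frac{36}{-113} \right)}} = - \frac{6774}{\left(- \frac{1}{5}\right) \left(\left(-61 - -12\right) - - \frac{36}{-113}\right) \left(8 + 3 \left(\left(-61 - -12\right) - - \frac{36}{-113}\right)\right)} = - \frac{6774}{\left(- \frac{1}{5}\right) \left(\left(-61 + 12\right) - \left(-36\right) \left(- \frac{1}{113}\right)\right) \left(8 + 3 \left(\left(-61 + 12\right) - \left(-36\right) \left(- \frac{1}{113}\right)\right)\right)} = - \frac{6774}{\left(- \frac{1}{5}\right) \left(-49 - \frac{36}{113}\right) \left(8 + 3 \left(-49 - \frac{36}{113}\right)\right)} = - \frac{6774}{\left(- \frac{1}{5}\right) \left(- \frac{5573}{113}\right) \left(8 + 3 \left(- \frac{5573}{113}\right)\right)} = - \frac{6774}{\left(- \frac{1}{5}\right) \left(- \frac{5573}{113}\right) \left(8 - \frac{16719}{113}\right)} = - \frac{6774}{\left(- \frac{1}{5}\right) \left(- \frac{5573}{113}\right) \left(- \frac{15815}{113}\right)} = - \frac{6774}{- \frac{17627399}{12769}} = \left(-6774\right) \left(- \frac{12769}{17627399}\right) = \frac{86497206}{17627399}$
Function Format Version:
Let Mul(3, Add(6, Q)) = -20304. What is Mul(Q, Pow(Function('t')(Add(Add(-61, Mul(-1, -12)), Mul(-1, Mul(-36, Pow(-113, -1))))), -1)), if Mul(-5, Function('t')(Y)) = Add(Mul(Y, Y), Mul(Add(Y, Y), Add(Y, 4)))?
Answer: Rational(86497206, 17627399) ≈ 4.9070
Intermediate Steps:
Q = -6774 (Q = Add(-6, Mul(Rational(1, 3), -20304)) = Add(-6, -6768) = -6774)
Function('t')(Y) = Add(Mul(Rational(-1, 5), Pow(Y, 2)), Mul(Rational(-2, 5), Y, Add(4, Y))) (Function('t')(Y) = Mul(Rational(-1, 5), Add(Mul(Y, Y), Mul(Add(Y, Y), Add(Y, 4)))) = Mul(Rational(-1, 5), Add(Pow(Y, 2), Mul(Mul(2, Y), Add(4, Y)))) = Mul(Rational(-1, 5), Add(Pow(Y, 2), Mul(2, Y, Add(4, Y)))) = Add(Mul(Rational(-1, 5), Pow(Y, 2)), Mul(Rational(-2, 5), Y, Add(4, Y))))
Mul(Q, Pow(Function('t')(Add(Add(-61, Mul(-1, -12)), Mul(-1, Mul(-36, Pow(-113, -1))))), -1)) = Mul(-6774, Pow(Mul(Rational(-1, 5), Add(Add(-61, Mul(-1, -12)), Mul(-1, Mul(-36, Pow(-113, -1)))), Add(8, Mul(3, Add(Add(-61, Mul(-1, -12)), Mul(-1, Mul(-36, Pow(-113, -1))))))), -1)) = Mul(-6774, Pow(Mul(Rational(-1, 5), Add(Add(-61, 12), Mul(-1, Mul(-36, Rational(-1, 113)))), Add(8, Mul(3, Add(Add(-61, 12), Mul(-1, Mul(-36, Rational(-1, 113))))))), -1)) = Mul(-6774, Pow(Mul(Rational(-1, 5), Add(-49, Mul(-1, Rational(36, 113))), Add(8, Mul(3, Add(-49, Mul(-1, Rational(36, 113)))))), -1)) = Mul(-6774, Pow(Mul(Rational(-1, 5), Add(-49, Rational(-36, 113)), Add(8, Mul(3, Add(-49, Rational(-36, 113))))), -1)) = Mul(-6774, Pow(Mul(Rational(-1, 5), Rational(-5573, 113), Add(8, Mul(3, Rational(-5573, 113)))), -1)) = Mul(-6774, Pow(Mul(Rational(-1, 5), Rational(-5573, 113), Add(8, Rational(-16719, 113))), -1)) = Mul(-6774, Pow(Mul(Rational(-1, 5), Rational(-5573, 113), Rational(-15815, 113)), -1)) = Mul(-6774, Pow(Rational(-17627399, 12769), -1)) = Mul(-6774, Rational(-12769, 17627399)) = Rational(86497206, 17627399)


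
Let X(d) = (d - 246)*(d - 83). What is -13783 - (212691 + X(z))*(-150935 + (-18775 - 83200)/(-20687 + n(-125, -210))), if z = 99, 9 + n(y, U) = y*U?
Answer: 176347081992353/5554 ≈ 3.1751e+10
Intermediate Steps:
n(y, U) = -9 + U*y (n(y, U) = -9 + y*U = -9 + U*y)
X(d) = (-246 + d)*(-83 + d)
-13783 - (212691 + X(z))*(-150935 + (-18775 - 83200)/(-20687 + n(-125, -210))) = -13783 - (212691 + (20418 + 99² - 329*99))*(-150935 + (-18775 - 83200)/(-20687 + (-9 - 210*(-125)))) = -13783 - (212691 + (20418 + 9801 - 32571))*(-150935 - 101975/(-20687 + (-9 + 26250))) = -13783 - (212691 - 2352)*(-150935 - 101975/(-20687 + 26241)) = -13783 - 210339*(-150935 - 101975/5554) = -13783 - 210339*(-838394965)/5554 = -13783 - 1*(-176347158543135/5554) = -13783 + 176347158543135/5554 = 176347081992353/5554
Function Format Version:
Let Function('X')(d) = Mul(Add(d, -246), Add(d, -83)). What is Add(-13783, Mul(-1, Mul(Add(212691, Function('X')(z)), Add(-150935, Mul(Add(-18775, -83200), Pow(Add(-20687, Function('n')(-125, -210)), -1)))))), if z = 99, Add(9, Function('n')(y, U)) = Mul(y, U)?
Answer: Rational(176347081992353, 5554) ≈ 3.1751e+10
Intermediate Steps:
Function('n')(y, U) = Add(-9, Mul(U, y)) (Function('n')(y, U) = Add(-9, Mul(y, U)) = Add(-9, Mul(U, y)))
Function('X')(d) = Mul(Add(-246, d), Add(-83, d))
Add(-13783, Mul(-1, Mul(Add(212691, Function('X')(z)), Add(-150935, Mul(Add(-18775, -83200), Pow(Add(-20687, Function('n')(-125, -210)), -1)))))) = Add(-13783, Mul(-1, Mul(Add(212691, Add(20418, Pow(99, 2), Mul(-329, 99))), Add(-150935, Mul(Add(-18775, -83200), Pow(Add(-20687, Add(-9, Mul(-210, -125))), -1)))))) = Add(-13783, Mul(-1, Mul(Add(212691, Add(20418, 9801, -32571)), Add(-150935, Mul(-101975, Pow(Add(-20687, Add(-9, 26250)), -1)))))) = Add(-13783, Mul(-1, Mul(Add(212691, -2352), Add(-150935, Mul(-101975, Pow(Add(-20687, 26241), -1)))))) = Add(-13783, Mul(-1, Mul(210339, Add(-150935, Mul(-101975, Pow(5554, -1)))))) = Add(-13783, Mul(-1, Mul(210339, Add(-150935, Mul(-101975, Rational(1, 5554)))))) = Add(-13783, Mul(-1, Mul(210339, Add(-150935, Rational(-101975, 5554))))) = Add(-13783, Mul(-1, Mul(210339, Rational(-838394965, 5554)))) = Add(-13783, Mul(-1, Rational(-176347158543135, 5554))) = Add(-13783, Rational(176347158543135, 5554)) = Rational(176347081992353, 5554)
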